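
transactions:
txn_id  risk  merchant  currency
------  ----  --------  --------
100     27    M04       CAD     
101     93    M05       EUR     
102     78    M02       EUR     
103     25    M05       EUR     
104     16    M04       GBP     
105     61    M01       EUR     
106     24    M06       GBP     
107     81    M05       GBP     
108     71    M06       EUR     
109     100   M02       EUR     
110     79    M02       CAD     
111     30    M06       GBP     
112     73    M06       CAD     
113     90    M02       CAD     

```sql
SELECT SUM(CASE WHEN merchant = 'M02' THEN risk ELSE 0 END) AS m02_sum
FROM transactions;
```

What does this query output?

txn_id=100: ✗
txn_id=101: ✗
txn_id=102: ✓ → 78
txn_id=103: ✗
txn_id=104: ✗
txn_id=105: ✗
txn_id=106: ✗
txn_id=107: ✗
txn_id=108: ✗
txn_id=109: ✓ → 100
txn_id=110: ✓ → 79
txn_id=111: ✗
txn_id=112: ✗
txn_id=113: ✓ → 90
m02_sum = 78 + 100 + 79 + 90 = 347

347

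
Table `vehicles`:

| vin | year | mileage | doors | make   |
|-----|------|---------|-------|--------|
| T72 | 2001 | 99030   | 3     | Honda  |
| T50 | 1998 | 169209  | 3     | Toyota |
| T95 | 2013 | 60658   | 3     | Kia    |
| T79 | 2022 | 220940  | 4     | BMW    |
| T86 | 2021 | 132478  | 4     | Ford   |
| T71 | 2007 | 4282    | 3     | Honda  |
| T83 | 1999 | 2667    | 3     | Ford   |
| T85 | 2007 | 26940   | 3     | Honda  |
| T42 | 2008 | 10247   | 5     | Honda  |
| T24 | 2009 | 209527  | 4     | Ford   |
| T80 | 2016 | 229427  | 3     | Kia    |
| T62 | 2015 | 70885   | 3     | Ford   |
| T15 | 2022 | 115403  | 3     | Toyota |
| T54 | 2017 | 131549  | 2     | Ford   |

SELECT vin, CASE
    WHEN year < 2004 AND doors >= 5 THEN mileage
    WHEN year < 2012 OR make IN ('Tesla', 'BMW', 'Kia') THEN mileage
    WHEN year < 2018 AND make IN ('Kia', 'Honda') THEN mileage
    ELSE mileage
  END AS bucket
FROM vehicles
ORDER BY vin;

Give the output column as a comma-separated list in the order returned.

115403, 209527, 10247, 169209, 131549, 70885, 4282, 99030, 220940, 229427, 2667, 26940, 132478, 60658

vin=T15: ELSE → 115403
vin=T24: year < 2012 OR make IN ('Tesla', 'BMW', 'Kia') → 209527
vin=T42: year < 2012 OR make IN ('Tesla', 'BMW', 'Kia') → 10247
vin=T50: year < 2012 OR make IN ('Tesla', 'BMW', 'Kia') → 169209
vin=T54: ELSE → 131549
vin=T62: ELSE → 70885
vin=T71: year < 2012 OR make IN ('Tesla', 'BMW', 'Kia') → 4282
vin=T72: year < 2012 OR make IN ('Tesla', 'BMW', 'Kia') → 99030
vin=T79: year < 2012 OR make IN ('Tesla', 'BMW', 'Kia') → 220940
vin=T80: year < 2012 OR make IN ('Tesla', 'BMW', 'Kia') → 229427
vin=T83: year < 2012 OR make IN ('Tesla', 'BMW', 'Kia') → 2667
vin=T85: year < 2012 OR make IN ('Tesla', 'BMW', 'Kia') → 26940
vin=T86: ELSE → 132478
vin=T95: year < 2012 OR make IN ('Tesla', 'BMW', 'Kia') → 60658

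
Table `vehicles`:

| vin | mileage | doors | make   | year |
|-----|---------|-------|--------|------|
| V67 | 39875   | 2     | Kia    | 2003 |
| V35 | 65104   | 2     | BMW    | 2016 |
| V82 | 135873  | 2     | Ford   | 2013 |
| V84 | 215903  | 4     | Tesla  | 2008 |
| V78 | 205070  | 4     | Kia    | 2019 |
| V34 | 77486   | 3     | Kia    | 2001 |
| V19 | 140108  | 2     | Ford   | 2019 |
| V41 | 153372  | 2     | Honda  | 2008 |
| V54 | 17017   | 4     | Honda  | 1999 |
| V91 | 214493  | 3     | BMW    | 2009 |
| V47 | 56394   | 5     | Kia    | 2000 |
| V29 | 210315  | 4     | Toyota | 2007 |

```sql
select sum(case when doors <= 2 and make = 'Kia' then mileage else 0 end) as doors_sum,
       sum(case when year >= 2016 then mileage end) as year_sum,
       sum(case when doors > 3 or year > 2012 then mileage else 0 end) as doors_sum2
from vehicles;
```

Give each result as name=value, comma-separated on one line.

[doors_sum: doors <= 2 and make = 'Kia']
vin=V67: ✓ → 39875
vin=V35: ✗
vin=V82: ✗
vin=V84: ✗
vin=V78: ✗
vin=V34: ✗
vin=V19: ✗
vin=V41: ✗
vin=V54: ✗
vin=V91: ✗
vin=V47: ✗
vin=V29: ✗
doors_sum = 39875
—
[year_sum: year >= 2016]
vin=V67: ✗
vin=V35: ✓ → 65104
vin=V82: ✗
vin=V84: ✗
vin=V78: ✓ → 205070
vin=V34: ✗
vin=V19: ✓ → 140108
vin=V41: ✗
vin=V54: ✗
vin=V91: ✗
vin=V47: ✗
vin=V29: ✗
year_sum = 65104 + 205070 + 140108 = 410282
—
[doors_sum2: doors > 3 or year > 2012]
vin=V67: ✗
vin=V35: ✓ → 65104
vin=V82: ✓ → 135873
vin=V84: ✓ → 215903
vin=V78: ✓ → 205070
vin=V34: ✗
vin=V19: ✓ → 140108
vin=V41: ✗
vin=V54: ✓ → 17017
vin=V91: ✗
vin=V47: ✓ → 56394
vin=V29: ✓ → 210315
doors_sum2 = 65104 + 135873 + 215903 + 205070 + 140108 + 17017 + 56394 + 210315 = 1045784

doors_sum=39875, year_sum=410282, doors_sum2=1045784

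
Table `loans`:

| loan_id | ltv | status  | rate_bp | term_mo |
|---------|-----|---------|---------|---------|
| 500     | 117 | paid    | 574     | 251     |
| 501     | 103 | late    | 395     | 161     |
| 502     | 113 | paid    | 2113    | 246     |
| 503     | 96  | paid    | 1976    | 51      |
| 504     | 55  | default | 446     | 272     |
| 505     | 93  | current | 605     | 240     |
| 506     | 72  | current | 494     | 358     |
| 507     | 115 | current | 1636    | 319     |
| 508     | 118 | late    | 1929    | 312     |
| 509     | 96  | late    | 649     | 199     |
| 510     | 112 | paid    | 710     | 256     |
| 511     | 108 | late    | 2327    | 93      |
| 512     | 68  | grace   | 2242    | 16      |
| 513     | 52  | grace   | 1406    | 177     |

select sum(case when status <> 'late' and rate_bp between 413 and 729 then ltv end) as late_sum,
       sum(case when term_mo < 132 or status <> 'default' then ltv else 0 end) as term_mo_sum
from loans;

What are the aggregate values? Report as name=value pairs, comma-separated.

[late_sum: status <> 'late' and rate_bp between 413 and 729]
loan_id=500: ✓ → 117
loan_id=501: ✗
loan_id=502: ✗
loan_id=503: ✗
loan_id=504: ✓ → 55
loan_id=505: ✓ → 93
loan_id=506: ✓ → 72
loan_id=507: ✗
loan_id=508: ✗
loan_id=509: ✗
loan_id=510: ✓ → 112
loan_id=511: ✗
loan_id=512: ✗
loan_id=513: ✗
late_sum = 117 + 55 + 93 + 72 + 112 = 449
—
[term_mo_sum: term_mo < 132 or status <> 'default']
loan_id=500: ✓ → 117
loan_id=501: ✓ → 103
loan_id=502: ✓ → 113
loan_id=503: ✓ → 96
loan_id=504: ✗
loan_id=505: ✓ → 93
loan_id=506: ✓ → 72
loan_id=507: ✓ → 115
loan_id=508: ✓ → 118
loan_id=509: ✓ → 96
loan_id=510: ✓ → 112
loan_id=511: ✓ → 108
loan_id=512: ✓ → 68
loan_id=513: ✓ → 52
term_mo_sum = 117 + 103 + 113 + 96 + 93 + 72 + 115 + 118 + 96 + 112 + 108 + 68 + 52 = 1263

late_sum=449, term_mo_sum=1263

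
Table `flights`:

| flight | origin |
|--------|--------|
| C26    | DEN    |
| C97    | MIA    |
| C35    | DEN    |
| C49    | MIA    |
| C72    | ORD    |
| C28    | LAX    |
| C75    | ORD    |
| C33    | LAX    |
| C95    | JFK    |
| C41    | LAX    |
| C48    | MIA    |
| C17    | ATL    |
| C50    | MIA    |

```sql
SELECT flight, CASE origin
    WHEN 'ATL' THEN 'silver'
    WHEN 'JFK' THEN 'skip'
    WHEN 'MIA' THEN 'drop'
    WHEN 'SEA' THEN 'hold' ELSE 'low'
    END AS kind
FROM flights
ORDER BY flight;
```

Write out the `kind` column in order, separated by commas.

silver, low, low, low, low, low, drop, drop, drop, low, low, skip, drop

flight=C17: origin='ATL' → silver
flight=C26: ELSE → low
flight=C28: ELSE → low
flight=C33: ELSE → low
flight=C35: ELSE → low
flight=C41: ELSE → low
flight=C48: origin='MIA' → drop
flight=C49: origin='MIA' → drop
flight=C50: origin='MIA' → drop
flight=C72: ELSE → low
flight=C75: ELSE → low
flight=C95: origin='JFK' → skip
flight=C97: origin='MIA' → drop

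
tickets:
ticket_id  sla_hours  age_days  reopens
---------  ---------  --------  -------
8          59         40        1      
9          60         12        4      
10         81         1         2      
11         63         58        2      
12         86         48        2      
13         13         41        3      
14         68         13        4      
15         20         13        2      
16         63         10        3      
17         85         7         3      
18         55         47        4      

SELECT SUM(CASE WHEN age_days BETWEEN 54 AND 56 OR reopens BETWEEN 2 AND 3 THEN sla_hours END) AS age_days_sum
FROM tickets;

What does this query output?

ticket_id=8: ✗
ticket_id=9: ✗
ticket_id=10: ✓ → 81
ticket_id=11: ✓ → 63
ticket_id=12: ✓ → 86
ticket_id=13: ✓ → 13
ticket_id=14: ✗
ticket_id=15: ✓ → 20
ticket_id=16: ✓ → 63
ticket_id=17: ✓ → 85
ticket_id=18: ✗
age_days_sum = 81 + 63 + 86 + 13 + 20 + 63 + 85 = 411

411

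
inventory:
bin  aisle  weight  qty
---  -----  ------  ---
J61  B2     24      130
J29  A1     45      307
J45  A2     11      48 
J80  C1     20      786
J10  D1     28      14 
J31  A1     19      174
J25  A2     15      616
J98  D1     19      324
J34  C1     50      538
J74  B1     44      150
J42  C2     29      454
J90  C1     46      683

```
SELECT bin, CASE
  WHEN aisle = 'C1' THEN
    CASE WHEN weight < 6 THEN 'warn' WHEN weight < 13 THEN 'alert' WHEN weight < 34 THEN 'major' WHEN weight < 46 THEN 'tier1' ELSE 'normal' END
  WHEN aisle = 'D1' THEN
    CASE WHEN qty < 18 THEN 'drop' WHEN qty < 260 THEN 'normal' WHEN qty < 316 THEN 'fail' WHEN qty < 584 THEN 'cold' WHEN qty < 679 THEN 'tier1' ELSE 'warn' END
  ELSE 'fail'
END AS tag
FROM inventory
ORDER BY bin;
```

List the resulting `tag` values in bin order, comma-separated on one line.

drop, fail, fail, fail, normal, fail, fail, fail, fail, major, normal, cold

bin=J10: aisle='D1' → inner[qty < 18] → drop
bin=J25: aisle='A2' → outer ELSE → fail
bin=J29: aisle='A1' → outer ELSE → fail
bin=J31: aisle='A1' → outer ELSE → fail
bin=J34: aisle='C1' → inner[ELSE] → normal
bin=J42: aisle='C2' → outer ELSE → fail
bin=J45: aisle='A2' → outer ELSE → fail
bin=J61: aisle='B2' → outer ELSE → fail
bin=J74: aisle='B1' → outer ELSE → fail
bin=J80: aisle='C1' → inner[weight < 34] → major
bin=J90: aisle='C1' → inner[ELSE] → normal
bin=J98: aisle='D1' → inner[qty < 584] → cold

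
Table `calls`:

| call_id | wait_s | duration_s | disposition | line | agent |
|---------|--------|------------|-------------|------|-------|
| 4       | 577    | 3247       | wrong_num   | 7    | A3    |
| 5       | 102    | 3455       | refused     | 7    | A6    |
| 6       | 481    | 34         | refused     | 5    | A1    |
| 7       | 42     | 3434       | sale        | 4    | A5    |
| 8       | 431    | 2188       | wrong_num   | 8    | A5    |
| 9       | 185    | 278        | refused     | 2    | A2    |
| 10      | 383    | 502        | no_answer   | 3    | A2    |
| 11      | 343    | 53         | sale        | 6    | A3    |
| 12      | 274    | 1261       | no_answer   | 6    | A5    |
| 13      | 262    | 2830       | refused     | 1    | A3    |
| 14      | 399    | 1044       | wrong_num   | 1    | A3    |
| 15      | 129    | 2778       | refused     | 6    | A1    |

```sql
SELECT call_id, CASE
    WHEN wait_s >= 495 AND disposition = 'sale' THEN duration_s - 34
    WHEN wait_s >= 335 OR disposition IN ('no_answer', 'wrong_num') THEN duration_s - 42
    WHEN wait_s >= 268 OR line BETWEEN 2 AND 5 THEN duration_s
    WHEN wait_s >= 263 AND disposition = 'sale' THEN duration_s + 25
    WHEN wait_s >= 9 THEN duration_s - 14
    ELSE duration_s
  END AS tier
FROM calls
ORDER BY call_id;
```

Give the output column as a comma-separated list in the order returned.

3205, 3441, -8, 3434, 2146, 278, 460, 11, 1219, 2816, 1002, 2764

call_id=4: wait_s >= 335 OR disposition IN ('no_answer', 'wrong_num') → 3205
call_id=5: wait_s >= 9 → 3441
call_id=6: wait_s >= 335 OR disposition IN ('no_answer', 'wrong_num') → -8
call_id=7: wait_s >= 268 OR line BETWEEN 2 AND 5 → 3434
call_id=8: wait_s >= 335 OR disposition IN ('no_answer', 'wrong_num') → 2146
call_id=9: wait_s >= 268 OR line BETWEEN 2 AND 5 → 278
call_id=10: wait_s >= 335 OR disposition IN ('no_answer', 'wrong_num') → 460
call_id=11: wait_s >= 335 OR disposition IN ('no_answer', 'wrong_num') → 11
call_id=12: wait_s >= 335 OR disposition IN ('no_answer', 'wrong_num') → 1219
call_id=13: wait_s >= 9 → 2816
call_id=14: wait_s >= 335 OR disposition IN ('no_answer', 'wrong_num') → 1002
call_id=15: wait_s >= 9 → 2764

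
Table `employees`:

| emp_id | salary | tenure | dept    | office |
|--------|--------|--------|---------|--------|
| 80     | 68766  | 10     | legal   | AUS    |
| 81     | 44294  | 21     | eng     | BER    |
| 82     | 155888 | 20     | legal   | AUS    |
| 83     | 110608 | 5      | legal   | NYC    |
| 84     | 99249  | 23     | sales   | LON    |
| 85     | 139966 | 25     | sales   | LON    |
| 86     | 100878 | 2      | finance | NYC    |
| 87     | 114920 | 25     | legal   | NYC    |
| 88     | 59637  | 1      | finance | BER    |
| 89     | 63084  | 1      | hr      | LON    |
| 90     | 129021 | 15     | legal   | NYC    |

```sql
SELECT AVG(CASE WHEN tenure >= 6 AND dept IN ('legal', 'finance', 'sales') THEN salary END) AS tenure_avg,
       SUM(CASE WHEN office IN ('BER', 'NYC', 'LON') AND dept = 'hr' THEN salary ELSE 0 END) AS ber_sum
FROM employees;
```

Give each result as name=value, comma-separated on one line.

tenure_avg=117968.3333333333, ber_sum=63084

[tenure_avg: tenure >= 6 AND dept IN ('legal', 'finance', 'sales')]
emp_id=80: ✓ → 68766
emp_id=81: ✗
emp_id=82: ✓ → 155888
emp_id=83: ✗
emp_id=84: ✓ → 99249
emp_id=85: ✓ → 139966
emp_id=86: ✗
emp_id=87: ✓ → 114920
emp_id=88: ✗
emp_id=89: ✗
emp_id=90: ✓ → 129021
tenure_avg = (68766 + 155888 + 99249 + 139966 + 114920 + 129021) / 6 = 117968.3333333333
—
[ber_sum: office IN ('BER', 'NYC', 'LON') AND dept = 'hr']
emp_id=80: ✗
emp_id=81: ✗
emp_id=82: ✗
emp_id=83: ✗
emp_id=84: ✗
emp_id=85: ✗
emp_id=86: ✗
emp_id=87: ✗
emp_id=88: ✗
emp_id=89: ✓ → 63084
emp_id=90: ✗
ber_sum = 63084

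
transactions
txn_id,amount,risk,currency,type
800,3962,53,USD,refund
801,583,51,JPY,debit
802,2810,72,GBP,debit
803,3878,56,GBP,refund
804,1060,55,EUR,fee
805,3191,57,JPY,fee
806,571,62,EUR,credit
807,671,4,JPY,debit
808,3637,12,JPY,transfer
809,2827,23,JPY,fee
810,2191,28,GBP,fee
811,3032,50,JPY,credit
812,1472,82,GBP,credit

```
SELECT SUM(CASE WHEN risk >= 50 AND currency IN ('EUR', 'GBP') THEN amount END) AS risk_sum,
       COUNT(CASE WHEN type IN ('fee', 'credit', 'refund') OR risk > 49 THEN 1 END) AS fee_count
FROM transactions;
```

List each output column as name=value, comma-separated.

[risk_sum: risk >= 50 AND currency IN ('EUR', 'GBP')]
txn_id=800: ✗
txn_id=801: ✗
txn_id=802: ✓ → 2810
txn_id=803: ✓ → 3878
txn_id=804: ✓ → 1060
txn_id=805: ✗
txn_id=806: ✓ → 571
txn_id=807: ✗
txn_id=808: ✗
txn_id=809: ✗
txn_id=810: ✗
txn_id=811: ✗
txn_id=812: ✓ → 1472
risk_sum = 2810 + 3878 + 1060 + 571 + 1472 = 9791
—
[fee_count: type IN ('fee', 'credit', 'refund') OR risk > 49]
txn_id=800: ✓ → 1
txn_id=801: ✓ → 1
txn_id=802: ✓ → 1
txn_id=803: ✓ → 1
txn_id=804: ✓ → 1
txn_id=805: ✓ → 1
txn_id=806: ✓ → 1
txn_id=807: ✗
txn_id=808: ✗
txn_id=809: ✓ → 1
txn_id=810: ✓ → 1
txn_id=811: ✓ → 1
txn_id=812: ✓ → 1
fee_count = COUNT(1, 1, 1, 1, 1, 1, 1, 1, 1, 1, 1) = 11

risk_sum=9791, fee_count=11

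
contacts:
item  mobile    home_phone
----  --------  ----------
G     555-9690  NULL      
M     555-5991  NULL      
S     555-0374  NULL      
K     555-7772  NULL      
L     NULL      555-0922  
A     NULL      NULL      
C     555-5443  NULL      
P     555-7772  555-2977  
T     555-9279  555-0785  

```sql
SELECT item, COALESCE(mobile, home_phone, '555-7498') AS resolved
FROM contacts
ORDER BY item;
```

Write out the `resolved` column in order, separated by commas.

item=A: mobile=NULL, home_phone=NULL, → literal 555-7498 → 555-7498
item=C: mobile=555-5443 → 555-5443
item=G: mobile=555-9690 → 555-9690
item=K: mobile=555-7772 → 555-7772
item=L: mobile=NULL, home_phone=555-0922 → 555-0922
item=M: mobile=555-5991 → 555-5991
item=P: mobile=555-7772 → 555-7772
item=S: mobile=555-0374 → 555-0374
item=T: mobile=555-9279 → 555-9279

555-7498, 555-5443, 555-9690, 555-7772, 555-0922, 555-5991, 555-7772, 555-0374, 555-9279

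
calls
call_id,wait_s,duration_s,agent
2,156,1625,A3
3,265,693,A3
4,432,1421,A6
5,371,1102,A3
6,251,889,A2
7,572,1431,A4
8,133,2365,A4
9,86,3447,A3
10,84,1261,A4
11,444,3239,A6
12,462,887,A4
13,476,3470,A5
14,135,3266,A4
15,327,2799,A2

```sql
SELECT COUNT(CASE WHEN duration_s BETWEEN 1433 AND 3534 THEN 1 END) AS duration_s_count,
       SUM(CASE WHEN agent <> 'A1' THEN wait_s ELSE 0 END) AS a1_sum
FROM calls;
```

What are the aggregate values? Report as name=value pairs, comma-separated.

duration_s_count=7, a1_sum=4194

[duration_s_count: duration_s BETWEEN 1433 AND 3534]
call_id=2: ✓ → 1
call_id=3: ✗
call_id=4: ✗
call_id=5: ✗
call_id=6: ✗
call_id=7: ✗
call_id=8: ✓ → 1
call_id=9: ✓ → 1
call_id=10: ✗
call_id=11: ✓ → 1
call_id=12: ✗
call_id=13: ✓ → 1
call_id=14: ✓ → 1
call_id=15: ✓ → 1
duration_s_count = COUNT(1, 1, 1, 1, 1, 1, 1) = 7
—
[a1_sum: agent <> 'A1']
call_id=2: ✓ → 156
call_id=3: ✓ → 265
call_id=4: ✓ → 432
call_id=5: ✓ → 371
call_id=6: ✓ → 251
call_id=7: ✓ → 572
call_id=8: ✓ → 133
call_id=9: ✓ → 86
call_id=10: ✓ → 84
call_id=11: ✓ → 444
call_id=12: ✓ → 462
call_id=13: ✓ → 476
call_id=14: ✓ → 135
call_id=15: ✓ → 327
a1_sum = 156 + 265 + 432 + 371 + 251 + 572 + 133 + 86 + 84 + 444 + 462 + 476 + 135 + 327 = 4194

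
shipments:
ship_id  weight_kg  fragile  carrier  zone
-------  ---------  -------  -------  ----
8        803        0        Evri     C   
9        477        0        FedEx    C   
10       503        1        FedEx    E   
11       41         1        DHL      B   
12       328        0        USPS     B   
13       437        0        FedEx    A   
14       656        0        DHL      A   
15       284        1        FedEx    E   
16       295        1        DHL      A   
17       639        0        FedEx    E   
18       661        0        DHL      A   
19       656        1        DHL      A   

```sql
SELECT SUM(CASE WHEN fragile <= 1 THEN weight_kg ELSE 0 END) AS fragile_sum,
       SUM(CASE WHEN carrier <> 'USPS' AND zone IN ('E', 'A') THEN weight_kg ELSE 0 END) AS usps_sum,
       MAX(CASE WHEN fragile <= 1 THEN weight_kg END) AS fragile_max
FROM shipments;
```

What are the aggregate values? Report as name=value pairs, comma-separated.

fragile_sum=5780, usps_sum=4131, fragile_max=803

[fragile_sum: fragile <= 1]
ship_id=8: ✓ → 803
ship_id=9: ✓ → 477
ship_id=10: ✓ → 503
ship_id=11: ✓ → 41
ship_id=12: ✓ → 328
ship_id=13: ✓ → 437
ship_id=14: ✓ → 656
ship_id=15: ✓ → 284
ship_id=16: ✓ → 295
ship_id=17: ✓ → 639
ship_id=18: ✓ → 661
ship_id=19: ✓ → 656
fragile_sum = 803 + 477 + 503 + 41 + 328 + 437 + 656 + 284 + 295 + 639 + 661 + 656 = 5780
—
[usps_sum: carrier <> 'USPS' AND zone IN ('E', 'A')]
ship_id=8: ✗
ship_id=9: ✗
ship_id=10: ✓ → 503
ship_id=11: ✗
ship_id=12: ✗
ship_id=13: ✓ → 437
ship_id=14: ✓ → 656
ship_id=15: ✓ → 284
ship_id=16: ✓ → 295
ship_id=17: ✓ → 639
ship_id=18: ✓ → 661
ship_id=19: ✓ → 656
usps_sum = 503 + 437 + 656 + 284 + 295 + 639 + 661 + 656 = 4131
—
[fragile_max: fragile <= 1]
ship_id=8: ✓ → 803
ship_id=9: ✓ → 477
ship_id=10: ✓ → 503
ship_id=11: ✓ → 41
ship_id=12: ✓ → 328
ship_id=13: ✓ → 437
ship_id=14: ✓ → 656
ship_id=15: ✓ → 284
ship_id=16: ✓ → 295
ship_id=17: ✓ → 639
ship_id=18: ✓ → 661
ship_id=19: ✓ → 656
fragile_max = MAX(803, 477, 503, 41, 328, 437, 656, 284, 295, 639, 661, 656) = 803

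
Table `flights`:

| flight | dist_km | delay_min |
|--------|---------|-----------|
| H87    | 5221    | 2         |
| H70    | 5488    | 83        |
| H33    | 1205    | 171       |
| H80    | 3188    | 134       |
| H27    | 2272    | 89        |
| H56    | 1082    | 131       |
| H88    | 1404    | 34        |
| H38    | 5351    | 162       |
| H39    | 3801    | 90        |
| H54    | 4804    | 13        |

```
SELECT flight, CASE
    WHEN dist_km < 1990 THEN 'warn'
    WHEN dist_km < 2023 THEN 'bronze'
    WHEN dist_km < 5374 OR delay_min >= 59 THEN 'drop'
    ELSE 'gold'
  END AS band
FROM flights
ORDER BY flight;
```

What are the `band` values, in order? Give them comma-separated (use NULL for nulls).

flight=H27: dist_km < 5374 OR delay_min >= 59 → drop
flight=H33: dist_km < 1990 → warn
flight=H38: dist_km < 5374 OR delay_min >= 59 → drop
flight=H39: dist_km < 5374 OR delay_min >= 59 → drop
flight=H54: dist_km < 5374 OR delay_min >= 59 → drop
flight=H56: dist_km < 1990 → warn
flight=H70: dist_km < 5374 OR delay_min >= 59 → drop
flight=H80: dist_km < 5374 OR delay_min >= 59 → drop
flight=H87: dist_km < 5374 OR delay_min >= 59 → drop
flight=H88: dist_km < 1990 → warn

drop, warn, drop, drop, drop, warn, drop, drop, drop, warn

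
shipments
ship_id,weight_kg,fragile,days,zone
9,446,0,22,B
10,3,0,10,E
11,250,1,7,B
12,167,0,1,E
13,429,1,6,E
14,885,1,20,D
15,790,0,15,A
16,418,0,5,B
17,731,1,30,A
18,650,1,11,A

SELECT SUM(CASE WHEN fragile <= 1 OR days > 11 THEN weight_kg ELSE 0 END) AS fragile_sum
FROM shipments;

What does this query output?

4769

ship_id=9: ✓ → 446
ship_id=10: ✓ → 3
ship_id=11: ✓ → 250
ship_id=12: ✓ → 167
ship_id=13: ✓ → 429
ship_id=14: ✓ → 885
ship_id=15: ✓ → 790
ship_id=16: ✓ → 418
ship_id=17: ✓ → 731
ship_id=18: ✓ → 650
fragile_sum = 446 + 3 + 250 + 167 + 429 + 885 + 790 + 418 + 731 + 650 = 4769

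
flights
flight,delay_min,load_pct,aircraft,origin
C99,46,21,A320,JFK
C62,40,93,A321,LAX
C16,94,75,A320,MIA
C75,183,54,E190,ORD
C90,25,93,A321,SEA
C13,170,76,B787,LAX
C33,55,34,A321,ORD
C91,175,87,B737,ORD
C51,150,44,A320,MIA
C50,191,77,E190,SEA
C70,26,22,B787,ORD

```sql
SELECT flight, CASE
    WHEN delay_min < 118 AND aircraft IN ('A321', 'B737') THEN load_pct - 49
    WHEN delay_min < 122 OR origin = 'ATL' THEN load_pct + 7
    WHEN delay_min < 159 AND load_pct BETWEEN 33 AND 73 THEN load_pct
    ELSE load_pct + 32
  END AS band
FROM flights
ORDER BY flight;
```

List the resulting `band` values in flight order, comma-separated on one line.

108, 82, -15, 109, 44, 44, 29, 86, 44, 119, 28

flight=C13: ELSE → 108
flight=C16: delay_min < 122 OR origin = 'ATL' → 82
flight=C33: delay_min < 118 AND aircraft IN ('A321', 'B737') → -15
flight=C50: ELSE → 109
flight=C51: delay_min < 159 AND load_pct BETWEEN 33 AND 73 → 44
flight=C62: delay_min < 118 AND aircraft IN ('A321', 'B737') → 44
flight=C70: delay_min < 122 OR origin = 'ATL' → 29
flight=C75: ELSE → 86
flight=C90: delay_min < 118 AND aircraft IN ('A321', 'B737') → 44
flight=C91: ELSE → 119
flight=C99: delay_min < 122 OR origin = 'ATL' → 28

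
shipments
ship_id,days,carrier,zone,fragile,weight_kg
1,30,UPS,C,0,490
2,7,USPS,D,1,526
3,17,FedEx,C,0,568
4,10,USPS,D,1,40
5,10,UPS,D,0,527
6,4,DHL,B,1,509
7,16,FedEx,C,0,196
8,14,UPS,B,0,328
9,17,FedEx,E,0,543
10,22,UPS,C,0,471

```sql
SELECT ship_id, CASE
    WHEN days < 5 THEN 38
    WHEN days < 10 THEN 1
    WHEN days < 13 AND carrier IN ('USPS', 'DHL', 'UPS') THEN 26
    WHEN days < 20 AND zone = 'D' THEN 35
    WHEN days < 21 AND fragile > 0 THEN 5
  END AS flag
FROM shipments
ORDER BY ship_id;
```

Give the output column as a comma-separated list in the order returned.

NULL, 1, NULL, 26, 26, 38, NULL, NULL, NULL, NULL

ship_id=1: (no match → NULL) → NULL
ship_id=2: days < 10 → 1
ship_id=3: (no match → NULL) → NULL
ship_id=4: days < 13 AND carrier IN ('USPS', 'DHL', 'UPS') → 26
ship_id=5: days < 13 AND carrier IN ('USPS', 'DHL', 'UPS') → 26
ship_id=6: days < 5 → 38
ship_id=7: (no match → NULL) → NULL
ship_id=8: (no match → NULL) → NULL
ship_id=9: (no match → NULL) → NULL
ship_id=10: (no match → NULL) → NULL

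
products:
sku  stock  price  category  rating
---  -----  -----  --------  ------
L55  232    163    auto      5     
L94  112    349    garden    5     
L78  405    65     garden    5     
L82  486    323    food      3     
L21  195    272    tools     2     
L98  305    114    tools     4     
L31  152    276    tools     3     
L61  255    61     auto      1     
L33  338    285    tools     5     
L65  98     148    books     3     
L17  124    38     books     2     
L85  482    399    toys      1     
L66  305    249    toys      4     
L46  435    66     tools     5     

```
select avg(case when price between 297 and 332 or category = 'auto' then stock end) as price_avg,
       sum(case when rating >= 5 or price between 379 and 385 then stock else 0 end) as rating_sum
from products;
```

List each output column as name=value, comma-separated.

price_avg=324.3333333333, rating_sum=1522

[price_avg: price between 297 and 332 or category = 'auto']
sku=L55: ✓ → 232
sku=L94: ✗
sku=L78: ✗
sku=L82: ✓ → 486
sku=L21: ✗
sku=L98: ✗
sku=L31: ✗
sku=L61: ✓ → 255
sku=L33: ✗
sku=L65: ✗
sku=L17: ✗
sku=L85: ✗
sku=L66: ✗
sku=L46: ✗
price_avg = (232 + 486 + 255) / 3 = 324.3333333333
—
[rating_sum: rating >= 5 or price between 379 and 385]
sku=L55: ✓ → 232
sku=L94: ✓ → 112
sku=L78: ✓ → 405
sku=L82: ✗
sku=L21: ✗
sku=L98: ✗
sku=L31: ✗
sku=L61: ✗
sku=L33: ✓ → 338
sku=L65: ✗
sku=L17: ✗
sku=L85: ✗
sku=L66: ✗
sku=L46: ✓ → 435
rating_sum = 232 + 112 + 405 + 338 + 435 = 1522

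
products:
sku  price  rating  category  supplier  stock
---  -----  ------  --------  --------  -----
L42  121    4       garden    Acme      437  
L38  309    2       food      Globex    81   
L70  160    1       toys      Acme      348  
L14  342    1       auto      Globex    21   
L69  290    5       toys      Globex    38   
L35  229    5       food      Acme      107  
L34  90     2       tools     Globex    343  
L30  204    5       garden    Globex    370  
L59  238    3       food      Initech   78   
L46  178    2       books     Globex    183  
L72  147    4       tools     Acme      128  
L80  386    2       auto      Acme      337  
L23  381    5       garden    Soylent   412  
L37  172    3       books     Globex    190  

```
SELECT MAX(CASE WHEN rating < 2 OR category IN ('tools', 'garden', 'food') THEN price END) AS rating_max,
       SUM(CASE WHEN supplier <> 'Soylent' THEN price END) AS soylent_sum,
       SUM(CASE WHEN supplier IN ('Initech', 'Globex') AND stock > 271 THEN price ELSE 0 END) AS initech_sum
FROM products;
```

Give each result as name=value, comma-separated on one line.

[rating_max: rating < 2 OR category IN ('tools', 'garden', 'food')]
sku=L42: ✓ → 121
sku=L38: ✓ → 309
sku=L70: ✓ → 160
sku=L14: ✓ → 342
sku=L69: ✗
sku=L35: ✓ → 229
sku=L34: ✓ → 90
sku=L30: ✓ → 204
sku=L59: ✓ → 238
sku=L46: ✗
sku=L72: ✓ → 147
sku=L80: ✗
sku=L23: ✓ → 381
sku=L37: ✗
rating_max = MAX(121, 309, 160, 342, 229, 90, 204, 238, 147, 381) = 381
—
[soylent_sum: supplier <> 'Soylent']
sku=L42: ✓ → 121
sku=L38: ✓ → 309
sku=L70: ✓ → 160
sku=L14: ✓ → 342
sku=L69: ✓ → 290
sku=L35: ✓ → 229
sku=L34: ✓ → 90
sku=L30: ✓ → 204
sku=L59: ✓ → 238
sku=L46: ✓ → 178
sku=L72: ✓ → 147
sku=L80: ✓ → 386
sku=L23: ✗
sku=L37: ✓ → 172
soylent_sum = 121 + 309 + 160 + 342 + 290 + 229 + 90 + 204 + 238 + 178 + 147 + 386 + 172 = 2866
—
[initech_sum: supplier IN ('Initech', 'Globex') AND stock > 271]
sku=L42: ✗
sku=L38: ✗
sku=L70: ✗
sku=L14: ✗
sku=L69: ✗
sku=L35: ✗
sku=L34: ✓ → 90
sku=L30: ✓ → 204
sku=L59: ✗
sku=L46: ✗
sku=L72: ✗
sku=L80: ✗
sku=L23: ✗
sku=L37: ✗
initech_sum = 90 + 204 = 294

rating_max=381, soylent_sum=2866, initech_sum=294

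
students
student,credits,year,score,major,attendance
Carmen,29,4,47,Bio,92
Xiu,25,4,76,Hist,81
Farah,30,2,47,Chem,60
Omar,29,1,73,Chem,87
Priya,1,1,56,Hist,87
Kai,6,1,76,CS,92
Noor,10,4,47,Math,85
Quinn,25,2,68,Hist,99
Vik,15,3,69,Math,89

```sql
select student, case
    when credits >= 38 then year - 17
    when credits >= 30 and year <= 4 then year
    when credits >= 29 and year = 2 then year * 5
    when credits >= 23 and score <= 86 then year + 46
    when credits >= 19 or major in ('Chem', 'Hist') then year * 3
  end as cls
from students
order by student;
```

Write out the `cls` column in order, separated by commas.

50, 2, NULL, NULL, 47, 3, 48, NULL, 50

student=Carmen: credits >= 23 and score <= 86 → 50
student=Farah: credits >= 30 and year <= 4 → 2
student=Kai: (no match → NULL) → NULL
student=Noor: (no match → NULL) → NULL
student=Omar: credits >= 23 and score <= 86 → 47
student=Priya: credits >= 19 or major in ('Chem', 'Hist') → 3
student=Quinn: credits >= 23 and score <= 86 → 48
student=Vik: (no match → NULL) → NULL
student=Xiu: credits >= 23 and score <= 86 → 50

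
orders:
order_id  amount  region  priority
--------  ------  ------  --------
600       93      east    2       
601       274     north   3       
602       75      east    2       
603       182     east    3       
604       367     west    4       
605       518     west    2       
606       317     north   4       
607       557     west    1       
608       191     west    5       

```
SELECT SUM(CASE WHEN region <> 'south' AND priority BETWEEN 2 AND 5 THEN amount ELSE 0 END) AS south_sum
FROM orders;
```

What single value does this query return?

2017

order_id=600: ✓ → 93
order_id=601: ✓ → 274
order_id=602: ✓ → 75
order_id=603: ✓ → 182
order_id=604: ✓ → 367
order_id=605: ✓ → 518
order_id=606: ✓ → 317
order_id=607: ✗
order_id=608: ✓ → 191
south_sum = 93 + 274 + 75 + 182 + 367 + 518 + 317 + 191 = 2017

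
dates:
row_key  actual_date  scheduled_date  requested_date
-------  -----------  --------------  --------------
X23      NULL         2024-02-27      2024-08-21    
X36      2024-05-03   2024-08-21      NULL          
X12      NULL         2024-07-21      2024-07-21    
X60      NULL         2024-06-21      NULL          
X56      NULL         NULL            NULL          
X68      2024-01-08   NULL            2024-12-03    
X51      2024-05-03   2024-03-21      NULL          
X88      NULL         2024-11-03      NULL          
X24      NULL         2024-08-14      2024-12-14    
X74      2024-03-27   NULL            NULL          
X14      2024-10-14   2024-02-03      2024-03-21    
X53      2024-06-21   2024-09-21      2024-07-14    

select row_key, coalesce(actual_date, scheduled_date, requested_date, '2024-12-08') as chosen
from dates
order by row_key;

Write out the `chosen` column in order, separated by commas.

row_key=X12: actual_date=NULL, scheduled_date=2024-07-21 → 2024-07-21
row_key=X14: actual_date=2024-10-14 → 2024-10-14
row_key=X23: actual_date=NULL, scheduled_date=2024-02-27 → 2024-02-27
row_key=X24: actual_date=NULL, scheduled_date=2024-08-14 → 2024-08-14
row_key=X36: actual_date=2024-05-03 → 2024-05-03
row_key=X51: actual_date=2024-05-03 → 2024-05-03
row_key=X53: actual_date=2024-06-21 → 2024-06-21
row_key=X56: actual_date=NULL, scheduled_date=NULL, requested_date=NULL, → literal 2024-12-08 → 2024-12-08
row_key=X60: actual_date=NULL, scheduled_date=2024-06-21 → 2024-06-21
row_key=X68: actual_date=2024-01-08 → 2024-01-08
row_key=X74: actual_date=2024-03-27 → 2024-03-27
row_key=X88: actual_date=NULL, scheduled_date=2024-11-03 → 2024-11-03

2024-07-21, 2024-10-14, 2024-02-27, 2024-08-14, 2024-05-03, 2024-05-03, 2024-06-21, 2024-12-08, 2024-06-21, 2024-01-08, 2024-03-27, 2024-11-03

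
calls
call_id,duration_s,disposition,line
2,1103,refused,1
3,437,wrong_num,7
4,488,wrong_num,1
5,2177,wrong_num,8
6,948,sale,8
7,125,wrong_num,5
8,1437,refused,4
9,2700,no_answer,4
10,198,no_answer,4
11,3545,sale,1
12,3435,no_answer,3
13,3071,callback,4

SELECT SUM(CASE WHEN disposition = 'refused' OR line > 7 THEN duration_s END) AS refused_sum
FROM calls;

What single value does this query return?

call_id=2: ✓ → 1103
call_id=3: ✗
call_id=4: ✗
call_id=5: ✓ → 2177
call_id=6: ✓ → 948
call_id=7: ✗
call_id=8: ✓ → 1437
call_id=9: ✗
call_id=10: ✗
call_id=11: ✗
call_id=12: ✗
call_id=13: ✗
refused_sum = 1103 + 2177 + 948 + 1437 = 5665

5665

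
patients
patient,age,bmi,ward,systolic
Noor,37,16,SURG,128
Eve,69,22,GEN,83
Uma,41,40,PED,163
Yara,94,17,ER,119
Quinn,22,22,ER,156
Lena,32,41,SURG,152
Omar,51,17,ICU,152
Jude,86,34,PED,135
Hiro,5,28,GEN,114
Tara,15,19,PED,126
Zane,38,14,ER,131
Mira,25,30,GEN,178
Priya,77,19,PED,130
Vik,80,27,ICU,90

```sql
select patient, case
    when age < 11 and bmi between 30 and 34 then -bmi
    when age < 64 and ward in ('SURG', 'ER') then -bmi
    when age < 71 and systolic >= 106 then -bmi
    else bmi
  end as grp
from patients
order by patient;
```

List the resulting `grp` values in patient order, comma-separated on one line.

patient=Eve: ELSE → 22
patient=Hiro: age < 71 and systolic >= 106 → -28
patient=Jude: ELSE → 34
patient=Lena: age < 64 and ward in ('SURG', 'ER') → -41
patient=Mira: age < 71 and systolic >= 106 → -30
patient=Noor: age < 64 and ward in ('SURG', 'ER') → -16
patient=Omar: age < 71 and systolic >= 106 → -17
patient=Priya: ELSE → 19
patient=Quinn: age < 64 and ward in ('SURG', 'ER') → -22
patient=Tara: age < 71 and systolic >= 106 → -19
patient=Uma: age < 71 and systolic >= 106 → -40
patient=Vik: ELSE → 27
patient=Yara: ELSE → 17
patient=Zane: age < 64 and ward in ('SURG', 'ER') → -14

22, -28, 34, -41, -30, -16, -17, 19, -22, -19, -40, 27, 17, -14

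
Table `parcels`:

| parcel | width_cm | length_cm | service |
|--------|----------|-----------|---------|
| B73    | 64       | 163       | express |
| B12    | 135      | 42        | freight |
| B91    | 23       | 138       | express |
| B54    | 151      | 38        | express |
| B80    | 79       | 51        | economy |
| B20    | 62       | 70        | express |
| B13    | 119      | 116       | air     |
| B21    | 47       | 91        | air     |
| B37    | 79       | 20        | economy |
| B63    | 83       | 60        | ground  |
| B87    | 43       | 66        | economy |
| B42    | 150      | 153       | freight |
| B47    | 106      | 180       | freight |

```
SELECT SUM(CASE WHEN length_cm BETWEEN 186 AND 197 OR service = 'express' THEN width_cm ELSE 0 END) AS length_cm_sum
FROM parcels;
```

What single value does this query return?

parcel=B73: ✓ → 64
parcel=B12: ✗
parcel=B91: ✓ → 23
parcel=B54: ✓ → 151
parcel=B80: ✗
parcel=B20: ✓ → 62
parcel=B13: ✗
parcel=B21: ✗
parcel=B37: ✗
parcel=B63: ✗
parcel=B87: ✗
parcel=B42: ✗
parcel=B47: ✗
length_cm_sum = 64 + 23 + 151 + 62 = 300

300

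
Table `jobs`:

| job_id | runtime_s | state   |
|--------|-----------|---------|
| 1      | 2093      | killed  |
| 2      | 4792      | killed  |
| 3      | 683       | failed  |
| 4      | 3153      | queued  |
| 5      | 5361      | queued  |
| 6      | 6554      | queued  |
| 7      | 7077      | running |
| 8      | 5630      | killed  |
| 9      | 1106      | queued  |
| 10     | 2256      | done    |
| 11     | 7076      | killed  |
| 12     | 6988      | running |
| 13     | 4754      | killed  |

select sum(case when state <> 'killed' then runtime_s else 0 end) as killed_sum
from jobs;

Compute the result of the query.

job_id=1: ✗
job_id=2: ✗
job_id=3: ✓ → 683
job_id=4: ✓ → 3153
job_id=5: ✓ → 5361
job_id=6: ✓ → 6554
job_id=7: ✓ → 7077
job_id=8: ✗
job_id=9: ✓ → 1106
job_id=10: ✓ → 2256
job_id=11: ✗
job_id=12: ✓ → 6988
job_id=13: ✗
killed_sum = 683 + 3153 + 5361 + 6554 + 7077 + 1106 + 2256 + 6988 = 33178

33178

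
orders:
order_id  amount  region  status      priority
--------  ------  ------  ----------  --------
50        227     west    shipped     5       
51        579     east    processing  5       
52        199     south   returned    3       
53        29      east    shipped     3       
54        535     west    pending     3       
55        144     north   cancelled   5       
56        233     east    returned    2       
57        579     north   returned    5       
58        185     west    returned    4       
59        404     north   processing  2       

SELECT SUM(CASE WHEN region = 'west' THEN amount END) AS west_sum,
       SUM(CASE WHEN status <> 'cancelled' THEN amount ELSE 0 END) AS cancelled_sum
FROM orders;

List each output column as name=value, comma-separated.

[west_sum: region = 'west']
order_id=50: ✓ → 227
order_id=51: ✗
order_id=52: ✗
order_id=53: ✗
order_id=54: ✓ → 535
order_id=55: ✗
order_id=56: ✗
order_id=57: ✗
order_id=58: ✓ → 185
order_id=59: ✗
west_sum = 227 + 535 + 185 = 947
—
[cancelled_sum: status <> 'cancelled']
order_id=50: ✓ → 227
order_id=51: ✓ → 579
order_id=52: ✓ → 199
order_id=53: ✓ → 29
order_id=54: ✓ → 535
order_id=55: ✗
order_id=56: ✓ → 233
order_id=57: ✓ → 579
order_id=58: ✓ → 185
order_id=59: ✓ → 404
cancelled_sum = 227 + 579 + 199 + 29 + 535 + 233 + 579 + 185 + 404 = 2970

west_sum=947, cancelled_sum=2970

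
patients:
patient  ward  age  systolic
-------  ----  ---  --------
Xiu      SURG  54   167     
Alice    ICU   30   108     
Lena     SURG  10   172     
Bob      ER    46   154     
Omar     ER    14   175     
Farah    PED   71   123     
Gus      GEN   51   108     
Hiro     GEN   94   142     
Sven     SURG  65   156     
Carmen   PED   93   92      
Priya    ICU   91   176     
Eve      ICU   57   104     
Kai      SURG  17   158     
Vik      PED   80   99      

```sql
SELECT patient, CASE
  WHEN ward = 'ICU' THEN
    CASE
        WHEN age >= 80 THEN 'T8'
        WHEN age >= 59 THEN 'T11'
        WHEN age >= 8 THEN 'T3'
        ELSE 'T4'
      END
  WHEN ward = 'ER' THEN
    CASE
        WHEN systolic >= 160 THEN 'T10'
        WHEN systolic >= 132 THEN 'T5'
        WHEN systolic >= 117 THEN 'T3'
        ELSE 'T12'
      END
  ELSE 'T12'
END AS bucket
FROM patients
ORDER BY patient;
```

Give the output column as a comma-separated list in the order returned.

T3, T5, T12, T3, T12, T12, T12, T12, T12, T10, T8, T12, T12, T12

patient=Alice: ward='ICU' → inner[age >= 8] → T3
patient=Bob: ward='ER' → inner[systolic >= 132] → T5
patient=Carmen: ward='PED' → outer ELSE → T12
patient=Eve: ward='ICU' → inner[age >= 8] → T3
patient=Farah: ward='PED' → outer ELSE → T12
patient=Gus: ward='GEN' → outer ELSE → T12
patient=Hiro: ward='GEN' → outer ELSE → T12
patient=Kai: ward='SURG' → outer ELSE → T12
patient=Lena: ward='SURG' → outer ELSE → T12
patient=Omar: ward='ER' → inner[systolic >= 160] → T10
patient=Priya: ward='ICU' → inner[age >= 80] → T8
patient=Sven: ward='SURG' → outer ELSE → T12
patient=Vik: ward='PED' → outer ELSE → T12
patient=Xiu: ward='SURG' → outer ELSE → T12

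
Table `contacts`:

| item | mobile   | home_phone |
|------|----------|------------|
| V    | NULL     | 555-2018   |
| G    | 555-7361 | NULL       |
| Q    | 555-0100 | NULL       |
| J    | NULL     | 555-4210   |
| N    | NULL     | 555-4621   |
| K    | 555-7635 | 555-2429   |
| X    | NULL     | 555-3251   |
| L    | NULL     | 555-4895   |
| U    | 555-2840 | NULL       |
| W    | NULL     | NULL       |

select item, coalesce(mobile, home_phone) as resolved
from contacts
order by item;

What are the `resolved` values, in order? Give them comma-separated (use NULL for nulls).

item=G: mobile=555-7361 → 555-7361
item=J: mobile=NULL, home_phone=555-4210 → 555-4210
item=K: mobile=555-7635 → 555-7635
item=L: mobile=NULL, home_phone=555-4895 → 555-4895
item=N: mobile=NULL, home_phone=555-4621 → 555-4621
item=Q: mobile=555-0100 → 555-0100
item=U: mobile=555-2840 → 555-2840
item=V: mobile=NULL, home_phone=555-2018 → 555-2018
item=W: mobile=NULL, home_phone=NULL (all NULL) → NULL
item=X: mobile=NULL, home_phone=555-3251 → 555-3251

555-7361, 555-4210, 555-7635, 555-4895, 555-4621, 555-0100, 555-2840, 555-2018, NULL, 555-3251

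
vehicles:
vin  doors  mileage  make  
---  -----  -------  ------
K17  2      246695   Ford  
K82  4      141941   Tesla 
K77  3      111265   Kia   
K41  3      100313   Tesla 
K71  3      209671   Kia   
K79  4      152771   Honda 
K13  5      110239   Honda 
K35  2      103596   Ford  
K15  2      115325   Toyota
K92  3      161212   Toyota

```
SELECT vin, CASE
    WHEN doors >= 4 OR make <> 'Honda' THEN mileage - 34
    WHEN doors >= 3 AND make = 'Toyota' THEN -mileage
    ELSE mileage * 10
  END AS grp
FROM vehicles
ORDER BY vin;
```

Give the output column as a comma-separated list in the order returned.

110205, 115291, 246661, 103562, 100279, 209637, 111231, 152737, 141907, 161178

vin=K13: doors >= 4 OR make <> 'Honda' → 110205
vin=K15: doors >= 4 OR make <> 'Honda' → 115291
vin=K17: doors >= 4 OR make <> 'Honda' → 246661
vin=K35: doors >= 4 OR make <> 'Honda' → 103562
vin=K41: doors >= 4 OR make <> 'Honda' → 100279
vin=K71: doors >= 4 OR make <> 'Honda' → 209637
vin=K77: doors >= 4 OR make <> 'Honda' → 111231
vin=K79: doors >= 4 OR make <> 'Honda' → 152737
vin=K82: doors >= 4 OR make <> 'Honda' → 141907
vin=K92: doors >= 4 OR make <> 'Honda' → 161178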